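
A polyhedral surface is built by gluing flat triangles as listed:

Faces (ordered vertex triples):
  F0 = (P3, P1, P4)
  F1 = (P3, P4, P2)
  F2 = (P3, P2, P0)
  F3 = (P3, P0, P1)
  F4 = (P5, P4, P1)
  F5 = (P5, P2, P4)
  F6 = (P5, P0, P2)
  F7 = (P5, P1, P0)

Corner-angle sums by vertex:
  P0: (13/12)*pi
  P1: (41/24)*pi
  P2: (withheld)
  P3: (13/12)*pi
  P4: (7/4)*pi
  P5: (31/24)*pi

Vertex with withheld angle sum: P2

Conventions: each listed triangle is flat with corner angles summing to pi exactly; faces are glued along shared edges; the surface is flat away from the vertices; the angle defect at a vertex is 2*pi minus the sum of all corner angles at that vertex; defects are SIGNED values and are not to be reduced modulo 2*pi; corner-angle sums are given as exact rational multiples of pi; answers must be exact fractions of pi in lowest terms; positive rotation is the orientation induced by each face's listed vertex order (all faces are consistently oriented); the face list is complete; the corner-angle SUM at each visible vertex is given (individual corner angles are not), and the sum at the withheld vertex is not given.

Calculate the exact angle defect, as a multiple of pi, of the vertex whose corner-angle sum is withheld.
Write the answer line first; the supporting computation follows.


Answer: defect(P2) = (11/12)*pi

V = 6, E = 12, F = 8; chi = V - E + F = 2
Gauss-Bonnet: total defect = 2*pi*chi = 4*pi; visible defects sum to (37/12)*pi


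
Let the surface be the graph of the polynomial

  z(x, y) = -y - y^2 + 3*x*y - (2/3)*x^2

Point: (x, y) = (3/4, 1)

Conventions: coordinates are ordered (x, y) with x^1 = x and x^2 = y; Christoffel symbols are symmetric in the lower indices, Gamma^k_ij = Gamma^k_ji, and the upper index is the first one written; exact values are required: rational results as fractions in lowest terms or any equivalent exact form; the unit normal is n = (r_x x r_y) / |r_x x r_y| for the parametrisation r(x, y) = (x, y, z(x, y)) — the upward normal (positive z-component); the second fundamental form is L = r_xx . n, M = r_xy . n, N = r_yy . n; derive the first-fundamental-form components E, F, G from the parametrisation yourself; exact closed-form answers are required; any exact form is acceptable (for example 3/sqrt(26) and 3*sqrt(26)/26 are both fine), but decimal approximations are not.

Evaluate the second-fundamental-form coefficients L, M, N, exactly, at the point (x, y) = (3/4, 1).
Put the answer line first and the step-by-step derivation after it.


Answer: L = -16*sqrt(89)/267, M = 12*sqrt(89)/89, N = -8*sqrt(89)/89

z_x = 2, z_y = -3/4, z_xx = -4/3, z_xy = 3, z_yy = -2
E = 5, F = -3/2, G = 25/16; answer radicand W^2 = 89/16
unnormalised second-form numerators: l = -4/3, m = 3, n = -2; L = l/sqrt(89/16), and similarly M = m/sqrt(W^2), N = n/sqrt(W^2)


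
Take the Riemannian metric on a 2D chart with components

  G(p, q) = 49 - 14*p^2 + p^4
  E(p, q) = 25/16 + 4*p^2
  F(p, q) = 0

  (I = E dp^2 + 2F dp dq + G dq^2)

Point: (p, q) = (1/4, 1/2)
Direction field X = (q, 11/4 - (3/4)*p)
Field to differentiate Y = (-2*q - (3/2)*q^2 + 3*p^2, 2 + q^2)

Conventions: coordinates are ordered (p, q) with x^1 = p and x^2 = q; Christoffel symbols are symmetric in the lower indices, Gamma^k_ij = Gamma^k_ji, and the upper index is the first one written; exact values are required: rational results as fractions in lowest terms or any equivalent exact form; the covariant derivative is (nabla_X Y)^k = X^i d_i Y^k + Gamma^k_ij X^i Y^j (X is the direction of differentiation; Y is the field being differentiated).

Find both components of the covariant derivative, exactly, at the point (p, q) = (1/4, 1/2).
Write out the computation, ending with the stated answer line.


E = 29/16, F = 0, G = 12321/256 at the point
E_p = 2, E_q = 0, F_p = 0, F_q = 0, G_p = -111/16, G_q = 0
EG - F^2 = 357309/4096;  g^inv = (4096/357309) * [[12321/256, 0], [0, 29/16]]
first-kind symbols [ij,l] = (1/2)(d_i g_jl + d_j g_il - d_l g_ij): [pp,p] = E_p/2 = 1, [pp,q] = F_p - E_q/2 = 0, [pq,p] = E_q/2 = 0, [pq,q] = G_p/2 = -111/32, [qq,p] = F_q - G_p/2 = 111/32, [qq,q] = G_q/2 = 0
Gamma^p_ij = (G*[ij,p] - F*[ij,q])/(EG - F^2), Gamma^q_ij = (E*[ij,q] - F*[ij,p])/(EG - F^2)
Gamma_ppp = 16/29, Gamma_ppq = 0, Gamma_pqq = 111/58, Gamma_qpp = 0, Gamma_qpq = -8/111, Gamma_qqq = 0
X = (1/2, 41/16), Y = (-19/16, 9/4) at the point

Answer: (nabla_X Y)^p = 9235/3712, (nabla_X Y)^q = 9593/3552


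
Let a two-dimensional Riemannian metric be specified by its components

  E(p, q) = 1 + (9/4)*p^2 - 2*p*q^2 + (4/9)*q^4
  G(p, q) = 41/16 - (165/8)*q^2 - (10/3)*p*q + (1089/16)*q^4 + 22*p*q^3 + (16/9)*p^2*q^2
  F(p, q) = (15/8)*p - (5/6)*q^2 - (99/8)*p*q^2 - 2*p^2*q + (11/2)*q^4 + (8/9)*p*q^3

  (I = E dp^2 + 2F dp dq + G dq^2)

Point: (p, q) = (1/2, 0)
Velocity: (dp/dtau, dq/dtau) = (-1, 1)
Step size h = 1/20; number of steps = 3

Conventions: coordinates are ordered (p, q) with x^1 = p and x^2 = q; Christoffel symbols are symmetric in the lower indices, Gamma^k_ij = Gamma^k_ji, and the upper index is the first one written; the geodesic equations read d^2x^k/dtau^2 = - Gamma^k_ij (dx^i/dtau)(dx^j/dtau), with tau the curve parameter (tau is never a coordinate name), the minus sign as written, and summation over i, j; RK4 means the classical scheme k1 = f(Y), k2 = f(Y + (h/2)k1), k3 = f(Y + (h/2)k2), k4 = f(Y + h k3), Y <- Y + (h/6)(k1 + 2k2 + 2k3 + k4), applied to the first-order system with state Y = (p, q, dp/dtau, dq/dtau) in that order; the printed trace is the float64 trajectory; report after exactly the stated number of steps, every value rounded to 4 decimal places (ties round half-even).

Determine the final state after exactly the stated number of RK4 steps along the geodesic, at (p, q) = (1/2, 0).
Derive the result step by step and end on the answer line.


f(Y) = (dp/dtau, dq/dtau, -Gamma^p_ij Y'^i Y'^j, -Gamma^q_ij Y'^i Y'^j) with the Gammas evaluated at the stage position; h = 0.050000; intermediate values shown to 6 dp
step 0: p = 0.5000, q = 0.0000, dp/dtau = -1.0000, dq/dtau = 1.0000
step 1:
  k1: at (p, q) = (0.500000, 0.000000), (dp/dtau, dq/dtau) = (-1.000000, 1.000000); Gamma_ppp = 0.360000, Gamma_ppq = 0.000000, Gamma_pqq = -0.160000, Gamma_qpp = 0.600000, Gamma_qpq = 0.000000, Gamma_qqq = -0.266667; k1 = (-1.000000, 1.000000, -0.200000, -0.333333)
  k2: at (p, q) = (0.475000, 0.025000), (dp/dtau, dq/dtau) = (-1.005000, 0.991667); Gamma_ppp = 0.353973, Gamma_ppq = -0.007866, Gamma_pqq = -0.246798, Gamma_qpp = 0.610935, Gamma_qpq = -0.013576, Gamma_qqq = -0.425958; k2 = (-1.005000, 0.991667, -0.130499, -0.225233)
  k3: at (p, q) = (0.474875, 0.024792), (dp/dtau, dq/dtau) = (-1.003262, 0.994369); Gamma_ppp = 0.353850, Gamma_ppq = -0.007798, Gamma_pqq = -0.245862, Gamma_qpp = 0.610987, Gamma_qpq = -0.013464, Gamma_qqq = -0.424526; k3 = (-1.003262, 0.994369, -0.128620, -0.222086)
  k4: at (p, q) = (0.449837, 0.049718), (dp/dtau, dq/dtau) = (-1.006431, 0.988896); Gamma_ppp = 0.349054, Gamma_ppq = -0.015426, Gamma_pqq = -0.330470, Gamma_qpp = 0.622175, Gamma_qpq = -0.027497, Gamma_qqq = -0.589049; k4 = (-1.006431, 0.988896, -0.061093, -0.108895)
  Y <- Y + (h/6)(k1 + 2k2 + 2k3 + k4): p = 0.4498, q = 0.0497, dp/dtau = -1.0065, dq/dtau = 0.9889
step 2:
  k1: at (p, q) = (0.449809, 0.049675), (dp/dtau, dq/dtau) = (-1.006494, 0.988859); Gamma_ppp = 0.349022, Gamma_ppq = -0.015411, Gamma_pqq = -0.330263, Gamma_qpp = 0.622187, Gamma_qpq = -0.027473, Gamma_qqq = -0.588745; k1 = (-1.006494, 0.988859, -0.061302, -0.109280)
  k2: at (p, q) = (0.424646, 0.074396), (dp/dtau, dq/dtau) = (-1.008027, 0.986127); Gamma_ppp = 0.345201, Gamma_ppq = -0.022828, Gamma_pqq = -0.412799, Gamma_qpp = 0.633524, Gamma_qpq = -0.041895, Gamma_qqq = -0.757582; k2 = (-1.008027, 0.986127, 0.005276, 0.009682)
  k3: at (p, q) = (0.424608, 0.074328), (dp/dtau, dq/dtau) = (-1.006363, 0.989101); Gamma_ppp = 0.345145, Gamma_ppq = -0.022803, Gamma_pqq = -0.412460, Gamma_qpp = 0.633540, Gamma_qpq = -0.041858, Gamma_qqq = -0.757103; k3 = (-1.006363, 0.989101, 0.008572, 0.015734)
  k4: at (p, q) = (0.399491, 0.099130), (dp/dtau, dq/dtau) = (-1.006066, 0.989646); Gamma_ppp = 0.342326, Gamma_ppq = -0.030164, Gamma_pqq = -0.494843, Gamma_qpp = 0.644660, Gamma_qpq = -0.056804, Gamma_qqq = -0.931875; k4 = (-1.006066, 0.989646, 0.078091, 0.147059)
  Y <- Y + (h/6)(k1 + 2k2 + 2k3 + k4): p = 0.3995, q = 0.0991, dp/dtau = -1.0061, dq/dtau = 0.9896
step 3:
  k1: at (p, q) = (0.399464, 0.099083), (dp/dtau, dq/dtau) = (-1.006124, 0.989598); Gamma_ppp = 0.342281, Gamma_ppq = -0.030146, Gamma_pqq = -0.494593, Gamma_qpp = 0.644672, Gamma_qpq = -0.056779, Gamma_qqq = -0.931544; k1 = (-1.006124, 0.989598, 0.077841, 0.146609)
  k2: at (p, q) = (0.374311, 0.123823), (dp/dtau, dq/dtau) = (-1.004178, 0.993263); Gamma_ppp = 0.340120, Gamma_ppq = -0.037435, Gamma_pqq = -0.576426, Gamma_qpp = 0.655080, Gamma_qpq = -0.072101, Gamma_qqq = -1.110211; k2 = (-1.004178, 0.993263, 0.151041, 0.290908)
  k3: at (p, q) = (0.374360, 0.123914), (dp/dtau, dq/dtau) = (-1.002348, 0.996871); Gamma_ppp = 0.340219, Gamma_ppq = -0.037474, Gamma_pqq = -0.576950, Gamma_qpp = 0.655052, Gamma_qpq = -0.072151, Gamma_qqq = -1.110852; k3 = (-1.002348, 0.996871, 0.156638, 0.301590)
  k4: at (p, q) = (0.349347, 0.148926), (dp/dtau, dq/dtau) = (-0.998292, 1.004677); Gamma_ppp = 0.338792, Gamma_ppq = -0.044849, Gamma_pqq = -0.660211, Gamma_qpp = 0.663736, Gamma_qpq = -0.087865, Gamma_qqq = -1.293435; k4 = (-0.998292, 1.004677, 0.238802, 0.467843)
  Y <- Y + (h/6)(k1 + 2k2 + 2k3 + k4): p = 0.3493, q = 0.1489, dp/dtau = -0.9984, dq/dtau = 1.0046

Answer: p = 0.3493, q = 0.1489, dp/dtau = -0.9984, dq/dtau = 1.0046


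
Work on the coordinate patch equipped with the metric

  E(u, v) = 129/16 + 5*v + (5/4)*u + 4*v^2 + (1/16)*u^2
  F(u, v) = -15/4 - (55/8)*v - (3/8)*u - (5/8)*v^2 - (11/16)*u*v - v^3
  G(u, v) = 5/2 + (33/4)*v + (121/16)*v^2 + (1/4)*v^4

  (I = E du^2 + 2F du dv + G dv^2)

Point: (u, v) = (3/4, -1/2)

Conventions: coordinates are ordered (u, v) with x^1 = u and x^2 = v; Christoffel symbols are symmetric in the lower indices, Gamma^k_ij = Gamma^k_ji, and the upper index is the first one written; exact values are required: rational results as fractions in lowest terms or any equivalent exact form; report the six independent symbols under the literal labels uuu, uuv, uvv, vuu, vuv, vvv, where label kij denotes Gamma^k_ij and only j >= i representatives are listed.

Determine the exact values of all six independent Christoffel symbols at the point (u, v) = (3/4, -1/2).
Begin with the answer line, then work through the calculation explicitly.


Answer: Gamma_uuu = -100/32513, Gamma_uuv = 2304/32513, Gamma_uvv = -540/533, Gamma_vuu = -61544/32513, Gamma_vuv = 3008/32513, Gamma_vvv = -172/533

E = 1929/256, F = -47/128, G = 9/32 at the point
E_u = 43/32, E_v = 1, F_u = -1/32, F_v = -481/64, G_u = 0, G_v = 9/16
EG - F^2 = 32513/16384;  g^inv = (16384/32513) * [[9/32, 47/128], [47/128, 1929/256]]
first-kind symbols [ij,l] = (1/2)(d_i g_jl + d_j g_il - d_l g_ij): [uu,u] = E_u/2 = 43/64, [uu,v] = F_u - E_v/2 = -17/32, [uv,u] = E_v/2 = 1/2, [uv,v] = G_u/2 = 0, [vv,u] = F_v - G_u/2 = -481/64, [vv,v] = G_v/2 = 9/32
Gamma^u_ij = (G*[ij,u] - F*[ij,v])/(EG - F^2), Gamma^v_ij = (E*[ij,v] - F*[ij,u])/(EG - F^2)


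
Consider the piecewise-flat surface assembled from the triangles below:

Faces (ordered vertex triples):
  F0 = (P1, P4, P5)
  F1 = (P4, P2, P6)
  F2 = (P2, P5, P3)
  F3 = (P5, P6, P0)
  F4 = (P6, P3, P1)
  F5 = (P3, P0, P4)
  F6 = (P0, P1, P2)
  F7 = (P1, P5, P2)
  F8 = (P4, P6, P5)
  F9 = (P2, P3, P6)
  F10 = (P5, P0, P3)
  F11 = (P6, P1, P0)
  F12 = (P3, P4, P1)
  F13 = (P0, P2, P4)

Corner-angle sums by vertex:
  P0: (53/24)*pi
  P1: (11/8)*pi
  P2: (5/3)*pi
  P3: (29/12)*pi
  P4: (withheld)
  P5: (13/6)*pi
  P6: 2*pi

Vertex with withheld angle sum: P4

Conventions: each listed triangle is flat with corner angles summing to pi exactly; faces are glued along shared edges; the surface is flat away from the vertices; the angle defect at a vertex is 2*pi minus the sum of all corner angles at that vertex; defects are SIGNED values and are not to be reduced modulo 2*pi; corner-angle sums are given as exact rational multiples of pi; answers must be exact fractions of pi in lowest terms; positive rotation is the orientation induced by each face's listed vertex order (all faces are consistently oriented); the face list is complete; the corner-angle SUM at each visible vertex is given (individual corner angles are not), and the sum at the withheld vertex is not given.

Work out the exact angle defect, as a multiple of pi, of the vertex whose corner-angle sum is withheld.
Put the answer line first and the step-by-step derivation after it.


Answer: defect(P4) = -pi/6

V = 7, E = 21, F = 14; chi = V - E + F = 0
Gauss-Bonnet: total defect = 2*pi*chi = 0; visible defects sum to pi/6


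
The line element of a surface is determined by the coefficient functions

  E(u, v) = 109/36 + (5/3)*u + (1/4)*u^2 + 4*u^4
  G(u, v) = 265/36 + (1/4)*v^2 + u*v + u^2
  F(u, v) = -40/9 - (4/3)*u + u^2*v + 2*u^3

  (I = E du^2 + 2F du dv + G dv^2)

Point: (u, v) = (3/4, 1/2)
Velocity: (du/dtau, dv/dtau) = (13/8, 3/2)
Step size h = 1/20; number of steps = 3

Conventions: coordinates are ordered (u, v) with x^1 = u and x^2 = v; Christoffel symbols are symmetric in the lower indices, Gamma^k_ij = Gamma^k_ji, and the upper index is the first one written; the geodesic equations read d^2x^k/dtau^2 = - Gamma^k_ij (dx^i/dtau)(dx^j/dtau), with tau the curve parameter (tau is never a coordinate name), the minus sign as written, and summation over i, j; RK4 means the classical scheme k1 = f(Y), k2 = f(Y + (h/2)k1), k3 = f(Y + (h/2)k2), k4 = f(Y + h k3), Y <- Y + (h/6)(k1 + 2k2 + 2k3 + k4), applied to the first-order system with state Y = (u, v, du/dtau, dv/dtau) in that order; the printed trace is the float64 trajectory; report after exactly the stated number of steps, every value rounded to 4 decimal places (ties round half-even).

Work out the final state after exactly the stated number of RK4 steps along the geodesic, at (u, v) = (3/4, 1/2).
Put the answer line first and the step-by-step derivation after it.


Answer: u = 0.9522, v = 0.6888, du/dtau = 1.1431, dv/dtau = 1.0714

f(Y) = (du/dtau, dv/dtau, -Gamma^u_ij Y'^i Y'^j, -Gamma^v_ij Y'^i Y'^j) with the Gammas evaluated at the stage position; h = 0.050000; intermediate values shown to 6 dp
step 0: u = 0.7500, v = 0.5000, du/dtau = 1.6250, dv/dtau = 1.5000
step 1:
  k1: at (u, v) = (0.750000, 0.500000), (du/dtau, dv/dtau) = (1.625000, 1.500000); Gamma_uuu = 1.690934, Gamma_uuv = 0.149632, Gamma_uvv = -0.051902, Gamma_vuu = 1.207442, Gamma_vuv = 0.196903, Gamma_vvv = 0.032988; k1 = (1.625000, 1.500000, -5.077797, -4.222526)
  k2: at (u, v) = (0.790625, 0.537500), (du/dtau, dv/dtau) = (1.498055, 1.394437); Gamma_uuu = 1.643621, Gamma_uuv = 0.129964, Gamma_uvv = -0.043297, Gamma_vuu = 1.193855, Gamma_vuv = 0.188825, Gamma_vvv = 0.041134; k2 = (1.498055, 1.394437, -4.147349, -3.548082)
  k3: at (u, v) = (0.787451, 0.534861), (du/dtau, dv/dtau) = (1.521316, 1.411298); Gamma_uuu = 1.647286, Gamma_uuv = 0.131422, Gamma_uvv = -0.043943, Gamma_vuu = 1.194882, Gamma_vuv = 0.189410, Gamma_vvv = 0.040535; k3 = (1.521316, 1.411298, -4.289295, -3.659512)
  k4: at (u, v) = (0.826066, 0.570565), (du/dtau, dv/dtau) = (1.410535, 1.317024); Gamma_uuu = 1.601436, Gamma_uuv = 0.114502, Gamma_uvv = -0.037042, Gamma_vuu = 1.181454, Gamma_vuv = 0.182952, Gamma_vvv = 0.047280; k4 = (1.410535, 1.317024, -3.547407, -3.112385)
  Y <- Y + (h/6)(k1 + 2k2 + 2k3 + k4): u = 0.8256, v = 0.5702, du/dtau = 1.4125, dv/dtau = 1.3187
step 2:
  k1: at (u, v) = (0.825619, 0.570237), (du/dtau, dv/dtau) = (1.412513, 1.318749); Gamma_uuu = 1.601947, Gamma_uuv = 0.114688, Gamma_uvv = -0.037123, Gamma_vuu = 1.181592, Gamma_vuv = 0.183022, Gamma_vvv = 0.047206; k1 = (1.412513, 1.318749, -3.558901, -3.121446)
  k2: at (u, v) = (0.860932, 0.603206), (du/dtau, dv/dtau) = (1.323540, 1.240713); Gamma_uuu = 1.559778, Gamma_uuv = 0.100684, Gamma_uvv = -0.031831, Gamma_vuu = 1.169262, Gamma_vuv = 0.178142, Gamma_vvv = 0.052581; k2 = (1.323540, 1.240713, -3.014028, -2.714273)
  k3: at (u, v) = (0.858707, 0.601255), (du/dtau, dv/dtau) = (1.337162, 1.250892); Gamma_uuu = 1.562399, Gamma_uuv = 0.101526, Gamma_uvv = -0.032150, Gamma_vuu = 1.170007, Gamma_vuv = 0.178425, Gamma_vvv = 0.052261; k3 = (1.337162, 1.250892, -3.082902, -2.770632)
  k4: at (u, v) = (0.892477, 0.632782), (du/dtau, dv/dtau) = (1.258367, 1.180218); Gamma_uuu = 1.522307, Gamma_uuv = 0.089259, Gamma_uvv = -0.027800, Gamma_vuu = 1.158513, Gamma_vuv = 0.174543, Gamma_vvv = 0.056825; k4 = (1.258367, 1.180218, -2.636959, -2.432087)
  Y <- Y + (h/6)(k1 + 2k2 + 2k3 + k4): u = 0.8922, v = 0.6326, du/dtau = 1.2593, dv/dtau = 1.1811
step 3:
  k1: at (u, v) = (0.892221, 0.632589), (du/dtau, dv/dtau) = (1.259265, 1.181055); Gamma_uuu = 1.522599, Gamma_uuv = 0.089348, Gamma_uvv = -0.027834, Gamma_vuu = 1.158590, Gamma_vuv = 0.174570, Gamma_vvv = 0.056792; k1 = (1.259265, 1.181055, -2.641399, -2.435712)
  k2: at (u, v) = (0.923703, 0.662115), (du/dtau, dv/dtau) = (1.193230, 1.120162); Gamma_uuu = 1.485639, Gamma_uuv = 0.078863, Gamma_uvv = -0.024363, Gamma_vuu = 1.148308, Gamma_vuv = 0.171621, Gamma_vvv = 0.060574; k2 = (1.193230, 1.120162, -2.295497, -2.169746)
  k3: at (u, v) = (0.922052, 0.660593), (du/dtau, dv/dtau) = (1.201877, 1.126811); Gamma_uuu = 1.487558, Gamma_uuv = 0.079391, Gamma_uvv = -0.024534, Gamma_vuu = 1.148829, Gamma_vuv = 0.171761, Gamma_vvv = 0.060386; k3 = (1.201877, 1.126811, -2.332676, -2.201396)
  k4: at (u, v) = (0.952315, 0.688929), (du/dtau, dv/dtau) = (1.142631, 1.070985); Gamma_uuu = 1.452564, Gamma_uuv = 0.070063, Gamma_uvv = -0.021624, Gamma_vuu = 1.139465, Gamma_vuv = 0.169455, Gamma_vvv = 0.063663; k4 = (1.142631, 1.070985, -2.043150, -1.975451)
  Y <- Y + (h/6)(k1 + 2k2 + 2k3 + k4): u = 0.9522, v = 0.6888, du/dtau = 1.1431, dv/dtau = 1.0714


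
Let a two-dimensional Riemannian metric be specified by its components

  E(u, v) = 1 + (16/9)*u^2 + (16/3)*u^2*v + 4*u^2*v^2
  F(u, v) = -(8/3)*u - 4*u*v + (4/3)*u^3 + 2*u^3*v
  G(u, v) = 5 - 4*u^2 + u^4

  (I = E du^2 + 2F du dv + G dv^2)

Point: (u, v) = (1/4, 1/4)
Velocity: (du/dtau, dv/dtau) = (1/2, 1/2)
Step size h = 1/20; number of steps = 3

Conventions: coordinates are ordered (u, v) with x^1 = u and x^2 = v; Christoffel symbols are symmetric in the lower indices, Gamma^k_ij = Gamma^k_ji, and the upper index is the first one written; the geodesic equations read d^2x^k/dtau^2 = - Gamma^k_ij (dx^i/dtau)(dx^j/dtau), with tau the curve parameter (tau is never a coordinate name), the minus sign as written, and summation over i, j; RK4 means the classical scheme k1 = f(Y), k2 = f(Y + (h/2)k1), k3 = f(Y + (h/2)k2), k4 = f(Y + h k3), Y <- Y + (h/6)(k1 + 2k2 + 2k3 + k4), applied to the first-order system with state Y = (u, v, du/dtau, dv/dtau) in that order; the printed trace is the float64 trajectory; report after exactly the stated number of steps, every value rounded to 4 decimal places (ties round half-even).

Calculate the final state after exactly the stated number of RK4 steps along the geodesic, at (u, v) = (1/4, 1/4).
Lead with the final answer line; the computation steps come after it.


Answer: u = 0.3241, v = 0.3282, du/dtau = 0.4873, dv/dtau = 0.5440

f(Y) = (du/dtau, dv/dtau, -Gamma^u_ij Y'^i Y'^j, -Gamma^v_ij Y'^i Y'^j) with the Gammas evaluated at the stage position; h = 0.050000; intermediate values shown to 6 dp
step 0: u = 0.2500, v = 0.2500, du/dtau = 0.5000, dv/dtau = 0.5000
step 1:
  k1: at (u, v) = (0.250000, 0.250000), (du/dtau, dv/dtau) = (0.500000, 0.500000); Gamma_uuu = 0.169275, Gamma_uuv = 0.046166, Gamma_uvv = 0.000000, Gamma_vuu = -0.715572, Gamma_vuv = -0.195156, Gamma_vvv = 0.000000; k1 = (0.500000, 0.500000, -0.065402, 0.276471)
  k2: at (u, v) = (0.262500, 0.262500), (du/dtau, dv/dtau) = (0.498365, 0.506912); Gamma_uuu = 0.182505, Gamma_uuv = 0.051560, Gamma_uvv = 0.000000, Gamma_vuu = -0.722479, Gamma_vuv = -0.204109, Gamma_vvv = 0.000000; k2 = (0.498365, 0.506912, -0.071379, 0.282567)
  k3: at (u, v) = (0.262459, 0.262673), (du/dtau, dv/dtau) = (0.498216, 0.507064); Gamma_uuu = 0.182541, Gamma_uuv = 0.051552, Gamma_uvv = 0.000000, Gamma_vuu = -0.722608, Gamma_vuv = -0.204075, Gamma_vvv = 0.000000; k3 = (0.498216, 0.507064, -0.071357, 0.282475)
  k4: at (u, v) = (0.274911, 0.275353), (du/dtau, dv/dtau) = (0.496432, 0.514124); Gamma_uuu = 0.196277, Gamma_uuv = 0.057280, Gamma_uvv = 0.000000, Gamma_vuu = -0.729270, Gamma_vuv = -0.212824, Gamma_vvv = 0.000000; k4 = (0.496432, 0.514124, -0.077610, 0.288362)
  Y <- Y + (h/6)(k1 + 2k2 + 2k3 + k4): u = 0.2749, v = 0.2754, du/dtau = 0.4964, dv/dtau = 0.5141
step 2:
  k1: at (u, v) = (0.274913, 0.275351), (du/dtau, dv/dtau) = (0.496429, 0.514124); Gamma_uuu = 0.196278, Gamma_uuv = 0.057281, Gamma_uvv = 0.000000, Gamma_vuu = -0.729268, Gamma_vuv = -0.212826, Gamma_vvv = 0.000000; k1 = (0.496429, 0.514124, -0.077610, 0.288360)
  k2: at (u, v) = (0.287324, 0.288204), (du/dtau, dv/dtau) = (0.494489, 0.521333); Gamma_uuu = 0.210520, Gamma_uuv = 0.063346, Gamma_uvv = 0.000000, Gamma_vuu = -0.735648, Gamma_vuv = -0.221359, Gamma_vvv = 0.000000; k2 = (0.494489, 0.521333, -0.084137, 0.294010)
  k3: at (u, v) = (0.287276, 0.288384), (du/dtau, dv/dtau) = (0.494326, 0.521475); Gamma_uuu = 0.210559, Gamma_uuv = 0.063335, Gamma_uvv = 0.000000, Gamma_vuu = -0.735780, Gamma_vuv = -0.221320, Gamma_vvv = 0.000000; k3 = (0.494326, 0.521475, -0.084105, 0.293897)
  k4: at (u, v) = (0.299630, 0.301424), (du/dtau, dv/dtau) = (0.492224, 0.528819); Gamma_uuu = 0.225303, Gamma_uuv = 0.069733, Gamma_uvv = 0.000000, Gamma_vuu = -0.741858, Gamma_vuv = -0.229609, Gamma_vvv = 0.000000; k4 = (0.492224, 0.528819, -0.090890, 0.299274)
  Y <- Y + (h/6)(k1 + 2k2 + 2k3 + k4): u = 0.2996, v = 0.3014, du/dtau = 0.4922, dv/dtau = 0.5288
step 3:
  k1: at (u, v) = (0.299632, 0.301422), (du/dtau, dv/dtau) = (0.492221, 0.528820); Gamma_uuu = 0.225304, Gamma_uuv = 0.069734, Gamma_uvv = 0.000000, Gamma_vuu = -0.741856, Gamma_vuv = -0.229611, Gamma_vvv = 0.000000; k1 = (0.492221, 0.528820, -0.090890, 0.299272)
  k2: at (u, v) = (0.311938, 0.314642), (du/dtau, dv/dtau) = (0.489949, 0.536301); Gamma_uuu = 0.240547, Gamma_uuv = 0.076465, Gamma_uvv = 0.000000, Gamma_vuu = -0.747592, Gamma_vuv = -0.237644, Gamma_vvv = 0.000000; k2 = (0.489949, 0.536301, -0.097927, 0.304346)
  k3: at (u, v) = (0.311881, 0.314829), (du/dtau, dv/dtau) = (0.489773, 0.536428); Gamma_uuu = 0.240588, Gamma_uuv = 0.076449, Gamma_uvv = 0.000000, Gamma_vuu = -0.747727, Gamma_vuv = -0.237598, Gamma_vvv = 0.000000; k3 = (0.489773, 0.536428, -0.097882, 0.304211)
  k4: at (u, v) = (0.324121, 0.328243), (du/dtau, dv/dtau) = (0.487327, 0.544030); Gamma_uuu = 0.256317, Gamma_uuv = 0.083503, Gamma_uvv = 0.000000, Gamma_vuu = -0.753101, Gamma_vuv = -0.245344, Gamma_vvv = 0.000000; k4 = (0.487327, 0.544030, -0.105149, 0.308944)
  Y <- Y + (h/6)(k1 + 2k2 + 2k3 + k4): u = 0.3241, v = 0.3282, du/dtau = 0.4873, dv/dtau = 0.5440


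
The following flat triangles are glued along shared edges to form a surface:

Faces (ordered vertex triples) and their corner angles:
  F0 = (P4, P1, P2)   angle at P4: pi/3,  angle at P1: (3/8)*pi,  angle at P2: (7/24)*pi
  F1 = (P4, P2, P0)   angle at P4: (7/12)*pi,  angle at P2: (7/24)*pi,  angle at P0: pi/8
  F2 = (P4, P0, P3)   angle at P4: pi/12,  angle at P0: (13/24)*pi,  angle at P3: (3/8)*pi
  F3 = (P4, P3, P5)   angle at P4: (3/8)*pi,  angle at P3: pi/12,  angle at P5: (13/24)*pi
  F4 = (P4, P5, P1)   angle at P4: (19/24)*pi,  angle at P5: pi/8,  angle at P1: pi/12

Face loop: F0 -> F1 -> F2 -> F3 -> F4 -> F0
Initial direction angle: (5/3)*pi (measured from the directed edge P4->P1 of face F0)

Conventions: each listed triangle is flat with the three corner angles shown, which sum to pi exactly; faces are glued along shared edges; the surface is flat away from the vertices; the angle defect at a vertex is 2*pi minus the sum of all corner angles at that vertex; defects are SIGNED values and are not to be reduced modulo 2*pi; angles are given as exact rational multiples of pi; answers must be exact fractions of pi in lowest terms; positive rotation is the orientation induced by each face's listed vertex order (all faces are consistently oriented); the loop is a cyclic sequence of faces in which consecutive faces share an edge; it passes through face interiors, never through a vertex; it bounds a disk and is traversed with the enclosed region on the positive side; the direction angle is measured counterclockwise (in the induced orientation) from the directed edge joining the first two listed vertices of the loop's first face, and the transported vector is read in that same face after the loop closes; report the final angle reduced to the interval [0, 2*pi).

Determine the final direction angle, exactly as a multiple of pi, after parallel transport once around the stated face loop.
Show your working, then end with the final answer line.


enclosed vertex P4: corner angles sum to (13/6)*pi, defect = 2*pi - (13/6)*pi = -pi/6
by Gauss-Bonnet the loop rotates the vector by the enclosed defect sum (positive orientation, mod 2*pi)
final angle = (5/3)*pi - pi/6 = (3/2)*pi (mod 2*pi)

Answer: final direction angle = (3/2)*pi


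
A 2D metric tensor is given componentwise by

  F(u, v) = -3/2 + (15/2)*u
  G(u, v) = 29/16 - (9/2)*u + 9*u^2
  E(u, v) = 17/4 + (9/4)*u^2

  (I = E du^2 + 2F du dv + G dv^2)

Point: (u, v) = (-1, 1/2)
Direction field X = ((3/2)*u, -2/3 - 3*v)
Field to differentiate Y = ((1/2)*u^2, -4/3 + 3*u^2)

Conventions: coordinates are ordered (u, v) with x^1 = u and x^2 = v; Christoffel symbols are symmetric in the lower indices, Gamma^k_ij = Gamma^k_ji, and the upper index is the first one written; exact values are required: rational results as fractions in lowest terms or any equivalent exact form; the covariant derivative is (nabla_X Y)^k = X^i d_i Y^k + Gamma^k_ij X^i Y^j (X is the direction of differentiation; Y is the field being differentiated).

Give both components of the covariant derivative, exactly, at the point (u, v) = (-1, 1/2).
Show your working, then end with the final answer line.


E = 13/2, F = -9, G = 245/16 at the point
E_u = -9/2, E_v = 0, F_u = 15/2, F_v = 0, G_u = -45/2, G_v = 0
EG - F^2 = 593/32;  g^inv = (32/593) * [[245/16, 9], [9, 13/2]]
first-kind symbols [ij,l] = (1/2)(d_i g_jl + d_j g_il - d_l g_ij): [uu,u] = E_u/2 = -9/4, [uu,v] = F_u - E_v/2 = 15/2, [uv,u] = E_v/2 = 0, [uv,v] = G_u/2 = -45/4, [vv,u] = F_v - G_u/2 = 45/4, [vv,v] = G_v/2 = 0
Gamma^u_ij = (G*[ij,u] - F*[ij,v])/(EG - F^2), Gamma^v_ij = (E*[ij,v] - F*[ij,u])/(EG - F^2)
Gamma_uuu = 2115/1186, Gamma_uuv = -3240/593, Gamma_uvv = 11025/1186, Gamma_vuu = 912/593, Gamma_vuv = -2340/593, Gamma_vvv = 3240/593
X = (-3/2, -13/6), Y = (1/2, 5/3) at the point

Answer: (nabla_X Y)^u = -65599/4744, (nabla_X Y)^v = 1338/593


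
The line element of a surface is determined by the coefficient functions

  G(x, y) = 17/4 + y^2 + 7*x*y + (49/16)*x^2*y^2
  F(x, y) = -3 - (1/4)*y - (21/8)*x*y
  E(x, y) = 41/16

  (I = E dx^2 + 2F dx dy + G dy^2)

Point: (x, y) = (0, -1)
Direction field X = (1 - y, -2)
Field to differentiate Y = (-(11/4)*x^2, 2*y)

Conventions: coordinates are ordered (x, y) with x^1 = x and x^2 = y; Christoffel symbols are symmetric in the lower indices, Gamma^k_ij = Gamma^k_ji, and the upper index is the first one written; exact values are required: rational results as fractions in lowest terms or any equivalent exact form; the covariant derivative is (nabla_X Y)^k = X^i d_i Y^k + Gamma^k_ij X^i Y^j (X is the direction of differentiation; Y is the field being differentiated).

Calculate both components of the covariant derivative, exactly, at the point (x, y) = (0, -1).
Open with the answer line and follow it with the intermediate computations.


Answer: (nabla_X Y)^x = 6128/377, (nabla_X Y)^y = 2420/377

E = 41/16, F = -11/4, G = 21/4 at the point
E_x = 0, E_y = 0, F_x = 21/8, F_y = -1/4, G_x = -7, G_y = -2
EG - F^2 = 377/64;  g^inv = (64/377) * [[21/4, 11/4], [11/4, 41/16]]
first-kind symbols [ij,l] = (1/2)(d_i g_jl + d_j g_il - d_l g_ij): [xx,x] = E_x/2 = 0, [xx,y] = F_x - E_y/2 = 21/8, [xy,x] = E_y/2 = 0, [xy,y] = G_x/2 = -7/2, [yy,x] = F_y - G_x/2 = 13/4, [yy,y] = G_y/2 = -1
Gamma^x_ij = (G*[ij,x] - F*[ij,y])/(EG - F^2), Gamma^y_ij = (E*[ij,y] - F*[ij,x])/(EG - F^2)
Gamma_xxx = 462/377, Gamma_xxy = -616/377, Gamma_xyy = 916/377, Gamma_yxx = 861/754, Gamma_yxy = -574/377, Gamma_yyy = 408/377
X = (2, -2), Y = (0, -2) at the point


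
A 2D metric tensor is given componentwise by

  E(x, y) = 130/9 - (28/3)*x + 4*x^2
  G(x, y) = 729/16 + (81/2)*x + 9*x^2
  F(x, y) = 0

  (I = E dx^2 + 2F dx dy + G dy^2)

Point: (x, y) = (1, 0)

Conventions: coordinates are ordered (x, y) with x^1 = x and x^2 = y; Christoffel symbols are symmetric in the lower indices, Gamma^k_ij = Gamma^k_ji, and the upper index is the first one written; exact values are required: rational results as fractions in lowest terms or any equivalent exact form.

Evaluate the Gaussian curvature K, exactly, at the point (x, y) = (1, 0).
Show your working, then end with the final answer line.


E = 82/9, F = 0, G = 1521/16, EG - F^2 = 6929/8 at the point
E_x = -4/3, E_y = 0, F_x = 0, F_y = 0, G_x = 117/2, G_y = 0
E_yy = 0, F_xy = 0, G_xx = 18
The intrinsic route: Brioschi's K = (det M1 - det M2)/(EG - F^2)^2.
M1 = [[-E_yy/2 + F_xy - G_xx/2, E_x/2, F_x - E_y/2], [F_y - G_x/2, E, F], [G_y/2, F, G]] = [[-9, -2/3, 0], [-117/4, 82/9, 0], [0, 0, 1521/16]]; det M1 = -308763/32
M2 = [[0, E_y/2, G_x/2], [E_y/2, E, F], [G_x/2, F, G]] = [[0, 0, 117/4], [0, 82/9, 0], [117/4, 0, 1521/16]]; det M2 = -62361/8
det M1 - det M2 = -59319/32; K = -59319/32 / (6929/8)^2 = -54/21853

Answer: K = -54/21853


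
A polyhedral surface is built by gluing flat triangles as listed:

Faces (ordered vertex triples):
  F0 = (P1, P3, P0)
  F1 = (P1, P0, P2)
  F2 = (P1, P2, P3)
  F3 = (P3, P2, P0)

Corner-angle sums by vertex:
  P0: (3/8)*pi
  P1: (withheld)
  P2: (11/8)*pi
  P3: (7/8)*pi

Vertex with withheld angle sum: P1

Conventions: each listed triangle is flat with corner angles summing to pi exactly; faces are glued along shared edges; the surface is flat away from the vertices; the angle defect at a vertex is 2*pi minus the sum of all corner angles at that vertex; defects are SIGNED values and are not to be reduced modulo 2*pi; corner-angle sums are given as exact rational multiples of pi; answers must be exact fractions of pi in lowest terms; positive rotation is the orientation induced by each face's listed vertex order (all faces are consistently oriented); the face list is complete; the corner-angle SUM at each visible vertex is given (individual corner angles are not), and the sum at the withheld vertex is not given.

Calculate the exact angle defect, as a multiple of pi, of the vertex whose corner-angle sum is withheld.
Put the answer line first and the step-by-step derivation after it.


Answer: defect(P1) = (5/8)*pi

V = 4, E = 6, F = 4; chi = V - E + F = 2
Gauss-Bonnet: total defect = 2*pi*chi = 4*pi; visible defects sum to (27/8)*pi


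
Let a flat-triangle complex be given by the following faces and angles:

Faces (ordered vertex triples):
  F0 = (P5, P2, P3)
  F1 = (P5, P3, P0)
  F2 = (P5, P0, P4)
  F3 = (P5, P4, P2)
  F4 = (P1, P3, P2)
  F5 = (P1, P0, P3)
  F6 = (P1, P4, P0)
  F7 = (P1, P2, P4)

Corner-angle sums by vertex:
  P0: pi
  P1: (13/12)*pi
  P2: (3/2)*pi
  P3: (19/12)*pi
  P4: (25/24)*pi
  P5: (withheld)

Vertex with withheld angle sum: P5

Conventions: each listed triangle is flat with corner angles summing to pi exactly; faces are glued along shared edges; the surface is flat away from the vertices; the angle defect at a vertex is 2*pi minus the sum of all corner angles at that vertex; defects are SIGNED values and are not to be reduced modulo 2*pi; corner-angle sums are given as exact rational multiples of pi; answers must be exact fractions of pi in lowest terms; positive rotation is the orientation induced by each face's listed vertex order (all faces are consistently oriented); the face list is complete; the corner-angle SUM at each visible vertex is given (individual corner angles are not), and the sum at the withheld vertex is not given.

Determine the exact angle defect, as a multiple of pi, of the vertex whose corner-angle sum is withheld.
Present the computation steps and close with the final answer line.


V = 6, E = 12, F = 8; chi = V - E + F = 2
Gauss-Bonnet: total defect = 2*pi*chi = 4*pi; visible defects sum to (91/24)*pi

Answer: defect(P5) = (5/24)*pi


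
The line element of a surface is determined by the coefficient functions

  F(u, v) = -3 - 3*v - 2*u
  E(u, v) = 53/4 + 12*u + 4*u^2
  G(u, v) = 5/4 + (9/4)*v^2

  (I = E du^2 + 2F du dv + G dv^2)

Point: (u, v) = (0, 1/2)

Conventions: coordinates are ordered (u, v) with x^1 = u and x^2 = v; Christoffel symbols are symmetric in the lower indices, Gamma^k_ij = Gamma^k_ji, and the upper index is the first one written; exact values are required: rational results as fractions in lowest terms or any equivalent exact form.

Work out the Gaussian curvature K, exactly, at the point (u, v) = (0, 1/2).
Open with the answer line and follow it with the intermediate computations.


Answer: K = 20736/58081

E = 53/4, F = -9/2, G = 29/16, EG - F^2 = 241/64 at the point
E_u = 12, E_v = 0, F_u = -2, F_v = -3, G_u = 0, G_v = 9/4
E_vv = 0, F_uv = 0, G_uu = 0
Brioschi: K = (det M1 - det M2) / (EG - F^2)^2 with the standard first/second-derivative matrices M1, M2.
M1 = [[-E_vv/2 + F_uv - G_uu/2, E_u/2, F_u - E_v/2], [F_v - G_u/2, E, F], [G_v/2, F, G]] = [[0, 6, -2], [-3, 53/4, -9/2], [9/8, -9/2, 29/16]]; det M1 = 81/16
M2 = [[0, E_v/2, G_u/2], [E_v/2, E, F], [G_u/2, F, G]] = [[0, 0, 0], [0, 53/4, -9/2], [0, -9/2, 29/16]]; det M2 = 0
det M1 - det M2 = 81/16; K = 81/16 / (241/64)^2 = 20736/58081


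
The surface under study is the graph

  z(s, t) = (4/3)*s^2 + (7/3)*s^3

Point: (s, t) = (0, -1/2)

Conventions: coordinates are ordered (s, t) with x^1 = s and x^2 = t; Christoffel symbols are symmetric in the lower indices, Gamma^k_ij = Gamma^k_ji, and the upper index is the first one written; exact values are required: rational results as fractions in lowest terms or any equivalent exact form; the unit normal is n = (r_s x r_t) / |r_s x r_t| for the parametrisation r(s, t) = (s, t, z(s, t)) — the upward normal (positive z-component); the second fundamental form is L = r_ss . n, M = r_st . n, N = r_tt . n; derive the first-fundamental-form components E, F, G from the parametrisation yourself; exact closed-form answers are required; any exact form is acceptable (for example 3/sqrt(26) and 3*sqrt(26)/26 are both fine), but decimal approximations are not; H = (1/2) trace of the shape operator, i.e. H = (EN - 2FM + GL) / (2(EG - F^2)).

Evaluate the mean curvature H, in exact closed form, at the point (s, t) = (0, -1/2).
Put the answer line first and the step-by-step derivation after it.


Answer: H = 4/3

z_s = 0, z_t = 0, z_ss = 8/3, z_st = 0, z_tt = 0
E = 1, F = 0, G = 1; answer radicand W^2 = 1
unnormalised second-form numerators: l = 8/3, m = 0, n = 0; L = l/sqrt(1), and similarly M = m/sqrt(W^2), N = n/sqrt(W^2)
H = (E*n - 2*F*m + G*l) / (2*(EG - F^2)*sqrt(W^2)); E*n - 2*F*m + G*l = 8/3, EG - F^2 = 1, so H = (4/3)/sqrt(1)


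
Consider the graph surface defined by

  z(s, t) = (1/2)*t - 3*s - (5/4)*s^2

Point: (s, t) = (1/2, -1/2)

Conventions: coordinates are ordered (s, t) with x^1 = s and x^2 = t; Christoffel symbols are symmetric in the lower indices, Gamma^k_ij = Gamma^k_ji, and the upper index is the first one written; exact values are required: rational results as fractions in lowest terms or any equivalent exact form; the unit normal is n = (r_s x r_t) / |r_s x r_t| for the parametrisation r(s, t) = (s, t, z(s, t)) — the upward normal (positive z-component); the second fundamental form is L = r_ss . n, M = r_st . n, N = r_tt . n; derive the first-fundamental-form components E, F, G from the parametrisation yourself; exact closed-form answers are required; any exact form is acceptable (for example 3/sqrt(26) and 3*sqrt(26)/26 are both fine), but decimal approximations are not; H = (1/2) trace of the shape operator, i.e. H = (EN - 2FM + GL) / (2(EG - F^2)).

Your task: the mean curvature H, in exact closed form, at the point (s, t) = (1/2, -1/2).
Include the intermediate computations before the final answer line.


z_s = -17/4, z_t = 1/2, z_ss = -5/2, z_st = 0, z_tt = 0
E = 305/16, F = -17/8, G = 5/4; answer radicand W^2 = 309/16
unnormalised second-form numerators: l = -5/2, m = 0, n = 0; L = l/sqrt(309/16), and similarly M = m/sqrt(W^2), N = n/sqrt(W^2)
H = (E*n - 2*F*m + G*l) / (2*(EG - F^2)*sqrt(W^2)); E*n - 2*F*m + G*l = -25/8, EG - F^2 = 309/16, so H = (-25/309)/sqrt(309/16)

Answer: H = -100*sqrt(309)/95481


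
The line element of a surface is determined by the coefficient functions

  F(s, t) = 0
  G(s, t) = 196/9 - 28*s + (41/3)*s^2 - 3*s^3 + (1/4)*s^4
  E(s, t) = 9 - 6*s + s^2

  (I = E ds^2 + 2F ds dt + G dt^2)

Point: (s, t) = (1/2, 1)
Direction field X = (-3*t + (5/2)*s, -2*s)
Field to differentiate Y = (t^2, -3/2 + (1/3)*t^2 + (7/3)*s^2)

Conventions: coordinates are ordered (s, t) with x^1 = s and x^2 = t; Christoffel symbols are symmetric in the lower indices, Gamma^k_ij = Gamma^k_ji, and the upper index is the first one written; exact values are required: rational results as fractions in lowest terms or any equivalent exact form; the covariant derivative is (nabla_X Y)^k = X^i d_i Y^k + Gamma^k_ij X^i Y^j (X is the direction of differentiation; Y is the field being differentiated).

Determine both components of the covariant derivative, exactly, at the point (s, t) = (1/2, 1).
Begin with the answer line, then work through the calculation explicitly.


Answer: (nabla_X Y)^s = -383/720, (nabla_X Y)^t = -753/158

E = 25/4, F = 0, G = 6241/576 at the point
E_s = -5, E_t = 0, F_s = 0, F_t = 0, G_s = -395/24, G_t = 0
EG - F^2 = 156025/2304;  g^inv = (2304/156025) * [[6241/576, 0], [0, 25/4]]
first-kind symbols [ij,l] = (1/2)(d_i g_jl + d_j g_il - d_l g_ij): [ss,s] = E_s/2 = -5/2, [ss,t] = F_s - E_t/2 = 0, [st,s] = E_t/2 = 0, [st,t] = G_s/2 = -395/48, [tt,s] = F_t - G_s/2 = 395/48, [tt,t] = G_t/2 = 0
Gamma^s_ij = (G*[ij,s] - F*[ij,t])/(EG - F^2), Gamma^t_ij = (E*[ij,t] - F*[ij,s])/(EG - F^2)
Gamma_sss = -2/5, Gamma_sst = 0, Gamma_stt = 79/60, Gamma_tss = 0, Gamma_tst = -60/79, Gamma_ttt = 0
X = (-7/4, -1), Y = (1, -7/12) at the point


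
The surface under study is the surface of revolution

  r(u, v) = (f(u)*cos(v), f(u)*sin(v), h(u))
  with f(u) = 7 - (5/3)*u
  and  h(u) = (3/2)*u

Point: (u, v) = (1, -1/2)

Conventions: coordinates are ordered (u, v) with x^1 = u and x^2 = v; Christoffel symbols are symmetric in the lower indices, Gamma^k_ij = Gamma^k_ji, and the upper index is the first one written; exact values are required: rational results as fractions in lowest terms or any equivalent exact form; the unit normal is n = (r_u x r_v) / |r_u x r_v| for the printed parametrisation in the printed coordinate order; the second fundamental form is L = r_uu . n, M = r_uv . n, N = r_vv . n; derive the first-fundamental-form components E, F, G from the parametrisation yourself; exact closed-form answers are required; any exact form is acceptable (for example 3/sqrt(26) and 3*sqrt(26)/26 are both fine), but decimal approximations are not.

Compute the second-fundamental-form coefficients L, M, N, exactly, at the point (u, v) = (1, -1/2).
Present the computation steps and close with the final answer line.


f = 16/3, f' = -5/3, f'' = 0, h' = 3/2, h'' = 0
E = 181/36, F = 0, G = 256/9; answer radicand W^2 = 181/36
unnormalised second-form numerators: l = 0, m = 0, n = 8; L = l/sqrt(181/36), and similarly M = m/sqrt(W^2), N = n/sqrt(W^2)

Answer: L = 0, M = 0, N = 48*sqrt(181)/181


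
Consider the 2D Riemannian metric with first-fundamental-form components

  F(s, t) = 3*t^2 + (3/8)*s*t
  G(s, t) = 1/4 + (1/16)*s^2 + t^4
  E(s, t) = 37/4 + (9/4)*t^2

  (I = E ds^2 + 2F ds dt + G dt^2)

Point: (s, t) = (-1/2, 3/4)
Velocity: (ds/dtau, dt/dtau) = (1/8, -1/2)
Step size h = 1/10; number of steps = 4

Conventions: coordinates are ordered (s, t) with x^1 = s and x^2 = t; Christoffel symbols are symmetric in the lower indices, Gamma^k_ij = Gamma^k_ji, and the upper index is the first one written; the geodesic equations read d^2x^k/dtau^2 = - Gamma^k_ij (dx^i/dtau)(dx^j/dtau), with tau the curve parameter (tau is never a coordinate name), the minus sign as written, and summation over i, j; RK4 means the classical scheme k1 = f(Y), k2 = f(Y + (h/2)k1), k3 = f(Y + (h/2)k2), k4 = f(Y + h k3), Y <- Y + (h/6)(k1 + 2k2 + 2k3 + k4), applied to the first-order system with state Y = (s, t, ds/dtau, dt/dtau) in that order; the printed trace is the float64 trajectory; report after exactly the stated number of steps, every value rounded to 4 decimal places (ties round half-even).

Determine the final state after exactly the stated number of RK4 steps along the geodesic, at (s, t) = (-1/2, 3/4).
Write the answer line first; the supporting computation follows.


Answer: s = -0.4553, t = 0.5378, ds/dtau = 0.0972, dt/dtau = -0.5545

f(Y) = (ds/dtau, dt/dtau, -Gamma^s_ij Y'^i Y'^j, -Gamma^t_ij Y'^i Y'^j) with the Gammas evaluated at the stage position; h = 0.100000; intermediate values shown to 6 dp
step 0: s = -0.5000, t = 0.7500, ds/dtau = 0.1250, dt/dtau = -0.5000
step 1:
  k1: at (s, t) = (-0.500000, 0.750000), (ds/dtau, dt/dtau) = (0.125000, -0.500000); Gamma_sss = 0.583564, Gamma_sst = 0.276456, Gamma_stt = 0.328099, Gamma_tss = -3.967056, Gamma_tst = -0.788434, Gamma_ttt = 0.577669; k1 = (0.125000, -0.500000, -0.056586, -0.180986)
  k2: at (s, t) = (-0.493750, 0.725000), (ds/dtau, dt/dtau) = (0.122171, -0.509049); Gamma_sss = 0.549589, Gamma_sst = 0.260033, Gamma_stt = 0.328600, Gamma_tss = -3.974439, Gamma_tst = -0.749731, Gamma_ttt = 0.532033; k2 = (0.122171, -0.509049, -0.061010, -0.171798)
  k3: at (s, t) = (-0.493891, 0.724548), (ds/dtau, dt/dtau) = (0.121949, -0.508590); Gamma_sss = 0.548876, Gamma_sst = 0.259726, Gamma_stt = 0.328585, Gamma_tss = -3.974017, Gamma_tst = -0.748948, Gamma_ttt = 0.531273; k3 = (0.121949, -0.508590, -0.060938, -0.171224)
  k4: at (s, t) = (-0.487805, 0.699141), (ds/dtau, dt/dtau) = (0.118906, -0.517122); Gamma_sss = 0.512661, Gamma_sst = 0.243474, Gamma_stt = 0.327737, Gamma_tss = -3.964081, Gamma_tst = -0.707387, Gamma_ttt = 0.485913; k4 = (0.118906, -0.517122, -0.064948, -0.160887)
  Y <- Y + (h/6)(k1 + 2k2 + 2k3 + k4): s = -0.4878, t = 0.6991, ds/dtau = 0.1189, dt/dtau = -0.5171
step 2:
  k1: at (s, t) = (-0.487798, 0.699127), (ds/dtau, dt/dtau) = (0.118909, -0.517132); Gamma_sss = 0.512641, Gamma_sst = 0.243465, Gamma_stt = 0.327736, Gamma_tss = -3.964077, Gamma_tst = -0.707364, Gamma_ttt = 0.485886; k1 = (0.118909, -0.517132, -0.064951, -0.160883)
  k2: at (s, t) = (-0.481852, 0.673270), (ds/dtau, dt/dtau) = (0.115662, -0.525176); Gamma_sss = 0.474602, Gamma_sst = 0.227493, Gamma_stt = 0.325492, Gamma_tss = -3.936384, Gamma_tst = -0.663430, Gamma_ttt = 0.441175; k2 = (0.115662, -0.525176, -0.068486, -0.149618)
  k3: at (s, t) = (-0.482014, 0.672868), (ds/dtau, dt/dtau) = (0.115485, -0.524613); Gamma_sss = 0.473934, Gamma_sst = 0.227240, Gamma_stt = 0.325433, Gamma_tss = -3.935439, Gamma_tst = -0.662693, Gamma_ttt = 0.440556; k3 = (0.115485, -0.524613, -0.068351, -0.149062)
  k4: at (s, t) = (-0.476249, 0.646665), (ds/dtau, dt/dtau) = (0.112074, -0.532038); Gamma_sss = 0.434729, Gamma_sst = 0.211754, Gamma_stt = 0.321737, Gamma_tss = -3.889494, Gamma_tst = -0.617158, Gamma_ttt = 0.397153; k4 = (0.112074, -0.532038, -0.071280, -0.137165)
  Y <- Y + (h/6)(k1 + 2k2 + 2k3 + k4): s = -0.4762, t = 0.6466, ds/dtau = 0.1121, dt/dtau = -0.5321
step 3:
  k1: at (s, t) = (-0.476243, 0.646648), (ds/dtau, dt/dtau) = (0.112078, -0.532055); Gamma_sss = 0.434703, Gamma_sst = 0.211744, Gamma_stt = 0.321734, Gamma_tss = -3.889460, Gamma_tst = -0.617127, Gamma_ttt = 0.397124; k1 = (0.112078, -0.532055, -0.071285, -0.137162)
  k2: at (s, t) = (-0.470639, 0.620045), (ds/dtau, dt/dtau) = (0.108513, -0.538914); Gamma_sss = 0.394809, Gamma_sst = 0.196809, Gamma_stt = 0.316585, Gamma_tss = -3.825433, Gamma_tst = -0.570559, Gamma_ttt = 0.355313; k2 = (0.108513, -0.538914, -0.073576, -0.124880)
  k3: at (s, t) = (-0.470817, 0.619702), (ds/dtau, dt/dtau) = (0.108399, -0.538299); Gamma_sss = 0.394240, Gamma_sst = 0.196616, Gamma_stt = 0.316498, Gamma_tss = -3.824163, Gamma_tst = -0.569935, Gamma_ttt = 0.354853; k3 = (0.108399, -0.538299, -0.073397, -0.124402)
  k4: at (s, t) = (-0.465403, 0.592818), (ds/dtau, dt/dtau) = (0.104738, -0.544496); Gamma_sss = 0.354410, Gamma_sst = 0.182392, Gamma_stt = 0.309915, Gamma_tss = -3.742532, Gamma_tst = -0.523230, Gamma_ttt = 0.315192; k4 = (0.104738, -0.544496, -0.074967, -0.112070)
  Y <- Y + (h/6)(k1 + 2k2 + 2k3 + k4): s = -0.4654, t = 0.5928, ds/dtau = 0.1047, dt/dtau = -0.5445
step 4:
  k1: at (s, t) = (-0.465399, 0.592798), (ds/dtau, dt/dtau) = (0.104741, -0.544519); Gamma_sss = 0.354381, Gamma_sst = 0.182382, Gamma_stt = 0.309910, Gamma_tss = -3.742467, Gamma_tst = -0.523197, Gamma_ttt = 0.315164; k1 = (0.104741, -0.544519, -0.074972, -0.112068)
  k2: at (s, t) = (-0.460162, 0.565572), (ds/dtau, dt/dtau) = (0.100992, -0.550122); Gamma_sss = 0.315067, Gamma_sst = 0.168875, Gamma_stt = 0.301931, Gamma_tss = -3.643915, Gamma_tst = -0.476906, Gamma_ttt = 0.277801; k2 = (0.100992, -0.550122, -0.075823, -0.099898)
  k3: at (s, t) = (-0.460349, 0.565292), (ds/dtau, dt/dtau) = (0.100950, -0.549514); Gamma_sss = 0.314626, Gamma_sst = 0.168738, Gamma_stt = 0.301831, Gamma_tss = -3.642540, Gamma_tst = -0.476429, Gamma_ttt = 0.277489; k3 = (0.100950, -0.549514, -0.075628, -0.099530)
  k4: at (s, t) = (-0.455304, 0.537847), (ds/dtau, dt/dtau) = (0.097178, -0.554472); Gamma_sss = 0.276543, Gamma_sst = 0.156040, Gamma_stt = 0.292538, Gamma_tss = -3.528345, Gamma_tst = -0.431413, Gamma_ttt = 0.242801; k4 = (0.097178, -0.554472, -0.075733, -0.087818)
  Y <- Y + (h/6)(k1 + 2k2 + 2k3 + k4): s = -0.4553, t = 0.5378, ds/dtau = 0.0972, dt/dtau = -0.5545
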